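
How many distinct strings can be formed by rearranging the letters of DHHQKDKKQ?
9! / (2! × 2! × 3! × 2!) = 7560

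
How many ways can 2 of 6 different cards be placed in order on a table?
P(6,2) = 6!/(6-2)! = 30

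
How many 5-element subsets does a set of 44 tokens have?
C(44,5) = 44!/(5!×39!) = 1086008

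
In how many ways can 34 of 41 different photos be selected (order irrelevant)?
C(41,34) = 41!/(34!×7!) = 22481940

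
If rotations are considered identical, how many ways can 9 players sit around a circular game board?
Circular: fix one position, arrange the rest. (9-1)! = 40320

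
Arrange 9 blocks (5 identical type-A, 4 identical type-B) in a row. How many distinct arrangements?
9! / (5! × 4!) = 126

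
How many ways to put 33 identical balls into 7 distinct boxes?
C(33+7-1, 7-1) = C(39, 6) = 3262623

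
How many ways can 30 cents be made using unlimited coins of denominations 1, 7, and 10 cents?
Coefficient of x^30 in 1/(1-x^1) · 1/(1-x^7) · 1/(1-x^10). Case on j = number of 10-cent coins (j = 0..3); remainder r = 30 - 10j is made from {1,7} in ⌊r/7⌋+1 ways. r = 30, 20, 10, 0 → 5 + 3 + 2 + 1 = 11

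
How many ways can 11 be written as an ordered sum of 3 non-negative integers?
C(11+3-1, 3-1) = C(13, 2) = 78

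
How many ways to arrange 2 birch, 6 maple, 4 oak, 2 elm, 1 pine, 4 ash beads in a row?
19! / (2! × 6! × 4! × 2! × 1! × 4!) = 73329656400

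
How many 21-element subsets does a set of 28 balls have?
C(28,21) = 28!/(21!×7!) = 1184040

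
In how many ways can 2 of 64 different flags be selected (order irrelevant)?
C(64,2) = 64!/(2!×62!) = 2016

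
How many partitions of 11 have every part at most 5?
Let r_j(i) = number of partitions of i into parts ≤ j, for i = 0..11. r_1(i) = 1 for all i; r_j(i) = r_{j-1}(i) + r_j(i-j). Rows j = 2..5: ≤2: 1 1 2 2 3 3 4 4 5 5 6 6; ≤3: 1 1 2 3 4 5 7 8 10 12 14 16; ≤4: 1 1 2 3 5 6 9 11 15 18 23 27; ≤5: 1 1 2 3 5 7 10 13 18 23 30 37. r_5(11) = 37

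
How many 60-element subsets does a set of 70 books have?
C(70,60) = 70!/(60!×10!) = 396704524216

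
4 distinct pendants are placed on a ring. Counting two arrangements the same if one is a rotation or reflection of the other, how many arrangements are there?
(4-1)!/2 = 6/2 = 3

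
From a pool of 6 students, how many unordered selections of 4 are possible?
C(6,4) = 6!/(4!×2!) = 15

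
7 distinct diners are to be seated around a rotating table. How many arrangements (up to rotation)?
Circular: fix one position, arrange the rest. (7-1)! = 720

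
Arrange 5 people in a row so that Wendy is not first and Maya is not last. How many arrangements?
By inclusion-exclusion: 5! - 2×(5-1)! + (5-2)! = 120 - 48 + 6 = 78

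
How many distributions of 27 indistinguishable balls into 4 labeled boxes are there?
C(27+4-1, 4-1) = C(30, 3) = 4060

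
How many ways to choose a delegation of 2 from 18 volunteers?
C(18,2) = 18!/(2!×16!) = 153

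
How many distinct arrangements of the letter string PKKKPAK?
7! / (2! × 4! × 1!) = 105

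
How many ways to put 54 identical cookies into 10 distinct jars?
C(54+10-1, 10-1) = C(63, 9) = 23667689815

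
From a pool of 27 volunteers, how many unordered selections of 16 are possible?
C(27,16) = 27!/(16!×11!) = 13037895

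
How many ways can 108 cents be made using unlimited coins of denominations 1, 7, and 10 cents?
Coefficient of x^108 in 1/(1-x^1) · 1/(1-x^7) · 1/(1-x^10). Case on j = number of 10-cent coins (j = 0..10); remainder r = 108 - 10j is made from {1,7} in ⌊r/7⌋+1 ways. r = 108, 98, 88, 78, 68, 58, 48, 38, 28, 18, 8 → 16 + 15 + 13 + 12 + 10 + 9 + 7 + 6 + 5 + 3 + 2 = 98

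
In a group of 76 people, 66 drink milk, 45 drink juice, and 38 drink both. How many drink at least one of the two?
|A∪B| = |A| + |B| - |A∩B| = 66 + 45 - 38 = 73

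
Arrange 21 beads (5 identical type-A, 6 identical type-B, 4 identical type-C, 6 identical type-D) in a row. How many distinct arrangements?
21! / (5! × 6! × 4! × 6!) = 34220506320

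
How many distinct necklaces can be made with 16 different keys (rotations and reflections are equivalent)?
(16-1)!/2 = 1307674368000/2 = 653837184000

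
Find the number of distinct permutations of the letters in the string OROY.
4! / (1! × 2! × 1!) = 12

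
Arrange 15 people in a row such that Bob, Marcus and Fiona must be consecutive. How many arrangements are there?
Treat the 3 as one block: (15-3+1)! × 3! = 6227020800 × 6 = 37362124800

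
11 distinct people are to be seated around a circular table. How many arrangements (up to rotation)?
Circular: fix one position, arrange the rest. (11-1)! = 3628800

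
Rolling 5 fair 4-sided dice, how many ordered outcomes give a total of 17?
Coefficient of x^17 in (x + x² + ... + x^4)^5. By inclusion-exclusion on dice exceeding 4: Σ_j (-1)^j C(5,j)·C(17-1-4j, 4) = C(5,0)·C(16,4) - C(5,1)·C(12,4) + C(5,2)·C(8,4) - C(5,3)·C(4,4) = 1·1820 - 5·495 + 10·70 - 10·1 = 35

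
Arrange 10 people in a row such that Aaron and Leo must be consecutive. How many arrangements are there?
Treat the 2 as one block: (10-2+1)! × 2! = 362880 × 2 = 725760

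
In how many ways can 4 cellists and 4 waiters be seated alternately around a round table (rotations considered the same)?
Fix one of the cellists: (4-1)! ways for the remaining cellists, × 4! ways for the waiters = 6 × 24 = 144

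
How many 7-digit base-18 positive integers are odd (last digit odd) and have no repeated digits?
Last∈{1,3,5,7,9,11,13,15,17}. Last=0: 0. Last nonzero: 9×16×P(16,5) = 75479040. Total = 75479040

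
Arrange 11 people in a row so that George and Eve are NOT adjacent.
Total - adjacent = 11! - (11-1)!×2 = 39916800 - 7257600 = 32659200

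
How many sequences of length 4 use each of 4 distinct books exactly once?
4! = 24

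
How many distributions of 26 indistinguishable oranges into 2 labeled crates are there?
C(26+2-1, 2-1) = C(27, 1) = 27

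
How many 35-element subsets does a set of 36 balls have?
C(36,35) = 36!/(35!×1!) = 36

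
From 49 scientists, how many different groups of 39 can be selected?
C(49,39) = 49!/(39!×10!) = 8217822536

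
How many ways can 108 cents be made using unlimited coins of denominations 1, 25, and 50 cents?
Coefficient of x^108 in 1/(1-x^1) · 1/(1-x^25) · 1/(1-x^50). Case on j = number of 50-cent coins (j = 0..2); remainder r = 108 - 50j is made from {1,25} in ⌊r/25⌋+1 ways. r = 108, 58, 8 → 5 + 3 + 1 = 9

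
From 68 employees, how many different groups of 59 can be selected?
C(68,59) = 68!/(59!×9!) = 49280065120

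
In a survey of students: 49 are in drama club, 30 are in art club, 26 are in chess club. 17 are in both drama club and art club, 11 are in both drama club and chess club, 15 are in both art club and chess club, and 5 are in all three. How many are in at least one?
|A∪B∪C| = 49+30+26-17-11-15+5 = 67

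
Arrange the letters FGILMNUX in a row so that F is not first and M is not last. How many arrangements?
By inclusion-exclusion: 8! - 2×(8-1)! + (8-2)! = 40320 - 10080 + 720 = 30960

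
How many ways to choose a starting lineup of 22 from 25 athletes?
C(25,22) = 25!/(22!×3!) = 2300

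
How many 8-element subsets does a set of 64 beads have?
C(64,8) = 64!/(8!×56!) = 4426165368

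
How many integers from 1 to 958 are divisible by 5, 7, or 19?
⌊958/5⌋+⌊958/7⌋+⌊958/19⌋ - ⌊958/35⌋-⌊958/95⌋-⌊958/133⌋ + ⌊958/665⌋ = 191+136+50 - 27-10-7 + 1 = 334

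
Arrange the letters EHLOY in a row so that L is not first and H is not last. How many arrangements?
By inclusion-exclusion: 5! - 2×(5-1)! + (5-2)! = 120 - 48 + 6 = 78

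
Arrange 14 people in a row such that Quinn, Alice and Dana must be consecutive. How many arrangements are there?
Treat the 3 as one block: (14-3+1)! × 3! = 479001600 × 6 = 2874009600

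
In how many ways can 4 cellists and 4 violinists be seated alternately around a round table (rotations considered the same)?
Fix one of the cellists: (4-1)! ways for the remaining cellists, × 4! ways for the violinists = 6 × 24 = 144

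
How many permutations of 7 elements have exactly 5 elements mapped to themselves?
Choose the 5 fixed points C(7,5) = 21, derange the rest: !2 = Σ_{j=0}^{2} (-1)^j·2!/j! = 2 - 2 + 1 = 1. Product = 21 × 1 = 21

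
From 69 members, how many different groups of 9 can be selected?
C(69,9) = 69!/(9!×60!) = 56672074888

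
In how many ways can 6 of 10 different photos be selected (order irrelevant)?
C(10,6) = 10!/(6!×4!) = 210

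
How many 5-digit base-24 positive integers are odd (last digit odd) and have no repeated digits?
Last∈{1,3,5,7,9,11,13,15,17,19,21,23}. Last=0: 0. Last nonzero: 12×22×P(22,3) = 2439360. Total = 2439360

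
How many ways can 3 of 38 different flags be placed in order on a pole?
P(38,3) = 38!/(38-3)! = 50616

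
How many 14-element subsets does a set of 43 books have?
C(43,14) = 43!/(14!×29!) = 78378960360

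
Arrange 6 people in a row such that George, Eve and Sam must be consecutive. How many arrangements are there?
Treat the 3 as one block: (6-3+1)! × 3! = 24 × 6 = 144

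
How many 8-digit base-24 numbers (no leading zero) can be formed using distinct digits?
First digit: 23 choices (nonzero). Then descending: 23 × 23 × 22 × 21 × 20 × 19 × 18 × 17 = 28418599440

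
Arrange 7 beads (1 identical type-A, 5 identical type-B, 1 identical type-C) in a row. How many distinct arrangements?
7! / (1! × 5! × 1!) = 42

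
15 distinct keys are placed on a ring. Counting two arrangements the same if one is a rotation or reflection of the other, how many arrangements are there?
(15-1)!/2 = 87178291200/2 = 43589145600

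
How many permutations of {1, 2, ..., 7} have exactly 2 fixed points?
Choose the 2 fixed points C(7,2) = 21, derange the rest: !5 = Σ_{j=0}^{5} (-1)^j·5!/j! = 120 - 120 + 60 - 20 + 5 - 1 = 44. Product = 21 × 44 = 924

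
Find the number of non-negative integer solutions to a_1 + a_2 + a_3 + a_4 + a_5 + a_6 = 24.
C(24+6-1, 6-1) = C(29, 5) = 118755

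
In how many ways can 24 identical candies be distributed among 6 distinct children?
C(24+6-1, 6-1) = C(29, 5) = 118755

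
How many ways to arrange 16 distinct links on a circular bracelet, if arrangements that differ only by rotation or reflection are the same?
(16-1)!/2 = 1307674368000/2 = 653837184000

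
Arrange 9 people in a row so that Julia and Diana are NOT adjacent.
Total - adjacent = 9! - (9-1)!×2 = 362880 - 80640 = 282240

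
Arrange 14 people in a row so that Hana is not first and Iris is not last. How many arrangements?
By inclusion-exclusion: 14! - 2×(14-1)! + (14-2)! = 87178291200 - 12454041600 + 479001600 = 75203251200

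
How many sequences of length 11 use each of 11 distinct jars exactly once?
11! = 39916800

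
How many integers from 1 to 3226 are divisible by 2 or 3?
⌊3226/2⌋ + ⌊3226/3⌋ - ⌊3226/6⌋ = 1613 + 1075 - 537 = 2151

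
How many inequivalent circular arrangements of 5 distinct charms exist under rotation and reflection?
(5-1)!/2 = 24/2 = 12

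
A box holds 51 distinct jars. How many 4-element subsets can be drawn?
C(51,4) = 51!/(4!×47!) = 249900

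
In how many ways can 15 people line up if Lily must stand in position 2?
Fix one position: (15-1)! = 87178291200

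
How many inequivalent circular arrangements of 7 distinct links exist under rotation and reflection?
(7-1)!/2 = 720/2 = 360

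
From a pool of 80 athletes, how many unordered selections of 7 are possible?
C(80,7) = 80!/(7!×73!) = 3176716400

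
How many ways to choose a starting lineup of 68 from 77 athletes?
C(77,68) = 77!/(68!×9!) = 161322559475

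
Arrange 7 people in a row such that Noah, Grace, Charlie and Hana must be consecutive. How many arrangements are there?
Treat the 4 as one block: (7-4+1)! × 4! = 24 × 24 = 576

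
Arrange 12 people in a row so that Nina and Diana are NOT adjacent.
Total - adjacent = 12! - (12-1)!×2 = 479001600 - 79833600 = 399168000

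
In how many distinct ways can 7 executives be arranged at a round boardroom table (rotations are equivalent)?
Circular: fix one position, arrange the rest. (7-1)! = 720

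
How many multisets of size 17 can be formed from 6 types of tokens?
C(17+6-1, 6-1) = C(22, 5) = 26334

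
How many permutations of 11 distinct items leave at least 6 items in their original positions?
Exactly j fixed points: C(11,j)·!(11-j); sum over j ≥ 6 (derangement numbers via !m = (m-1)·(!(m-1) + !(m-2)): !0..!5 = 1, 0, 1, 2, 9, 44). Σ_{j=6}^{11} C(11,j)·!(11-j) = C(11,6)·!5 + C(11,7)·!4 + C(11,8)·!3 + C(11,9)·!2 + C(11,10)·!1 + C(11,11)·!0 = 462·44 + 330·9 + 165·2 + 55·1 + 11·0 + 1·1 = 23684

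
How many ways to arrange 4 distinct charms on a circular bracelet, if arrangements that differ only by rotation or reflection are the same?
(4-1)!/2 = 6/2 = 3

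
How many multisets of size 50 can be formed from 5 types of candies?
C(50+5-1, 5-1) = C(54, 4) = 316251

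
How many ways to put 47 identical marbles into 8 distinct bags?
C(47+8-1, 8-1) = C(54, 7) = 177100560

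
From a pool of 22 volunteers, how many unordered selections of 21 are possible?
C(22,21) = 22!/(21!×1!) = 22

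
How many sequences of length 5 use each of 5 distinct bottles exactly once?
5! = 120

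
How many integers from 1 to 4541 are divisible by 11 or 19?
⌊4541/11⌋ + ⌊4541/19⌋ - ⌊4541/209⌋ = 412 + 239 - 21 = 630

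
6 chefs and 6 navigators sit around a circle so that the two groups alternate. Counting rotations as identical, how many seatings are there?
Fix one of the chefs: (6-1)! ways for the remaining chefs, × 6! ways for the navigators = 120 × 720 = 86400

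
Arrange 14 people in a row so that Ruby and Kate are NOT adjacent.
Total - adjacent = 14! - (14-1)!×2 = 87178291200 - 12454041600 = 74724249600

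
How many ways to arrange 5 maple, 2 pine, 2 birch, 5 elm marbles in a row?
14! / (5! × 2! × 2! × 5!) = 1513512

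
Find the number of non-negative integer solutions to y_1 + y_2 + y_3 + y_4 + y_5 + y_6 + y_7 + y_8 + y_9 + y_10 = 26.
C(26+10-1, 10-1) = C(35, 9) = 70607460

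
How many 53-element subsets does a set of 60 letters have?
C(60,53) = 60!/(53!×7!) = 386206920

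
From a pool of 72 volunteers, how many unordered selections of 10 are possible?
C(72,10) = 72!/(10!×62!) = 536211932256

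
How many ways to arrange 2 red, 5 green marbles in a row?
7! / (2! × 5!) = 21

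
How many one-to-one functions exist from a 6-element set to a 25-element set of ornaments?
P(25,6) = 25!/(25-6)! = 127512000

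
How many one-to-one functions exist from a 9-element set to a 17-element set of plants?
P(17,9) = 17!/(17-9)! = 8821612800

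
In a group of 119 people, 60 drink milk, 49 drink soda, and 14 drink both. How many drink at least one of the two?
|A∪B| = |A| + |B| - |A∩B| = 60 + 49 - 14 = 95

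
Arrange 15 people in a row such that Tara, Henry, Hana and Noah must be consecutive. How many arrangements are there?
Treat the 4 as one block: (15-4+1)! × 4! = 479001600 × 24 = 11496038400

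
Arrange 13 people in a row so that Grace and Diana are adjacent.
Treat as block: (13-1)! × 2! = 479001600 × 2 = 958003200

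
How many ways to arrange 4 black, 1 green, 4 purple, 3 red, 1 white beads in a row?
13! / (4! × 1! × 4! × 3! × 1!) = 1801800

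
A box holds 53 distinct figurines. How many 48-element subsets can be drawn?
C(53,48) = 53!/(48!×5!) = 2869685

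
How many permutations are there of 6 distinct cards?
6! = 720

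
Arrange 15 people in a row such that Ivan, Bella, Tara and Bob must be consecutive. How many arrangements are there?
Treat the 4 as one block: (15-4+1)! × 4! = 479001600 × 24 = 11496038400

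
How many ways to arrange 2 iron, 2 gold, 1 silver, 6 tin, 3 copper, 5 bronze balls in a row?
19! / (2! × 2! × 1! × 6! × 3! × 5!) = 58663725120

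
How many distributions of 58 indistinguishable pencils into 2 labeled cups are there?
C(58+2-1, 2-1) = C(59, 1) = 59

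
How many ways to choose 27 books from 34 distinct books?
C(34,27) = 34!/(27!×7!) = 5379616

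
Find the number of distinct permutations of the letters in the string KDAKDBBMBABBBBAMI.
17! / (2! × 2! × 3! × 1! × 2! × 7!) = 1470268800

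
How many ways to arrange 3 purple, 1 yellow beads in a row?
4! / (3! × 1!) = 4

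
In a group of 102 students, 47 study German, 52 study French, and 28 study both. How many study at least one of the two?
|A∪B| = |A| + |B| - |A∩B| = 47 + 52 - 28 = 71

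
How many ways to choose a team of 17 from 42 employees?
C(42,17) = 42!/(17!×25!) = 254661927156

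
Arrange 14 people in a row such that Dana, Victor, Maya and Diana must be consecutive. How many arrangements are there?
Treat the 4 as one block: (14-4+1)! × 4! = 39916800 × 24 = 958003200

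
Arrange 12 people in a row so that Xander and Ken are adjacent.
Treat as block: (12-1)! × 2! = 39916800 × 2 = 79833600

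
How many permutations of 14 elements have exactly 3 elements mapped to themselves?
Choose the 3 fixed points C(14,3) = 364, derange the rest: !11 = Σ_{j=0}^{11} (-1)^j·11!/j! = 39916800 - 39916800 + 19958400 - 6652800 + 1663200 - 332640 + 55440 - 7920 + 990 - 110 + 11 - 1 = 14684570. Product = 364 × 14684570 = 5345183480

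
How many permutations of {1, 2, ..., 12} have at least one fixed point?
Complement of the derangements. !12 = Σ_{j=0}^{12} (-1)^j·12!/j! = 479001600 - 479001600 + 239500800 - 79833600 + 19958400 - 3991680 + 665280 - 95040 + 11880 - 1320 + 132 - 12 + 1 = 176214841. 12! - !12 = 479001600 - 176214841 = 302786759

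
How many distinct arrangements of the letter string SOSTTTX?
7! / (3! × 1! × 1! × 2!) = 420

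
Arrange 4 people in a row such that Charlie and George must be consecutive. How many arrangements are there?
Treat the 2 as one block: (4-2+1)! × 2! = 6 × 2 = 12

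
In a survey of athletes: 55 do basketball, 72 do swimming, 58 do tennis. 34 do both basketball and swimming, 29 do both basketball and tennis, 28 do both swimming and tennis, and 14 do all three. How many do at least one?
|A∪B∪C| = 55+72+58-34-29-28+14 = 108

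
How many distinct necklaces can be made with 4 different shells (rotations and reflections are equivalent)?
(4-1)!/2 = 6/2 = 3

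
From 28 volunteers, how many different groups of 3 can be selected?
C(28,3) = 28!/(3!×25!) = 3276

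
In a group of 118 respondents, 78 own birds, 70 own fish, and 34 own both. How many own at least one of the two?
|A∪B| = |A| + |B| - |A∩B| = 78 + 70 - 34 = 114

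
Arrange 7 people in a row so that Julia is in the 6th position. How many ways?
Fix one position: (7-1)! = 720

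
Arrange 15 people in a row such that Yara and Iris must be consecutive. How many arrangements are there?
Treat the 2 as one block: (15-2+1)! × 2! = 87178291200 × 2 = 174356582400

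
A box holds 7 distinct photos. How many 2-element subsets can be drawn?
C(7,2) = 7!/(2!×5!) = 21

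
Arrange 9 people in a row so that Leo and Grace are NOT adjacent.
Total - adjacent = 9! - (9-1)!×2 = 362880 - 80640 = 282240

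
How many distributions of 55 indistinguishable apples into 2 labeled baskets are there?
C(55+2-1, 2-1) = C(56, 1) = 56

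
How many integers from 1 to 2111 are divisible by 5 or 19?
⌊2111/5⌋ + ⌊2111/19⌋ - ⌊2111/95⌋ = 422 + 111 - 22 = 511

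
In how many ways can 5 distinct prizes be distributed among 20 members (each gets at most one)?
P(20,5) = 20!/(20-5)! = 1860480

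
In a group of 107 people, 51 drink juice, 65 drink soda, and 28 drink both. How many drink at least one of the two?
|A∪B| = |A| + |B| - |A∩B| = 51 + 65 - 28 = 88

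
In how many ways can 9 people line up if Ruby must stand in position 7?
Fix one position: (9-1)! = 40320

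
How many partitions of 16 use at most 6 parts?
By conjugation, equals partitions of 16 into parts ≤ 6. Let r_j(i) = number of partitions of i into parts ≤ j, for i = 0..16. r_1(i) = 1 for all i; r_j(i) = r_{j-1}(i) + r_j(i-j). Rows j = 2..6: ≤2: 1 1 2 2 3 3 4 4 5 5 6 6 7 7 8 8 9; ≤3: 1 1 2 3 4 5 7 8 10 12 14 16 19 21 24 27 30; ≤4: 1 1 2 3 5 6 9 11 15 18 23 27 34 39 47 54 64; ≤5: 1 1 2 3 5 7 10 13 18 23 30 37 47 57 70 84 101; ≤6: 1 1 2 3 5 7 11 14 20 26 35 44 58 71 90 110 136. r_6(16) = 136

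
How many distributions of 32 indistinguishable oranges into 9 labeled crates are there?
C(32+9-1, 9-1) = C(40, 8) = 76904685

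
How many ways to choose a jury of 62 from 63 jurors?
C(63,62) = 63!/(62!×1!) = 63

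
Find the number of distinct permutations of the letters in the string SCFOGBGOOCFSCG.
14! / (2! × 3! × 2! × 1! × 3! × 3!) = 100900800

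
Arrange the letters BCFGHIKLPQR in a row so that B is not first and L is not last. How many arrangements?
By inclusion-exclusion: 11! - 2×(11-1)! + (11-2)! = 39916800 - 7257600 + 362880 = 33022080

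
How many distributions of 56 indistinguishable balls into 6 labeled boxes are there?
C(56+6-1, 6-1) = C(61, 5) = 5949147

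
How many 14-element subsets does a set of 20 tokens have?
C(20,14) = 20!/(14!×6!) = 38760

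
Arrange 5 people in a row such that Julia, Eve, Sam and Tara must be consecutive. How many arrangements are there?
Treat the 4 as one block: (5-4+1)! × 4! = 2 × 24 = 48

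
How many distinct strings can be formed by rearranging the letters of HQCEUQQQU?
9! / (2! × 1! × 1! × 1! × 4!) = 7560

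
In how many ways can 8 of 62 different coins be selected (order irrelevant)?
C(62,8) = 62!/(8!×54!) = 3381098545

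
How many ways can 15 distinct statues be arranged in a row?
15! = 1307674368000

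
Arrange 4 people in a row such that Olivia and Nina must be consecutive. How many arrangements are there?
Treat the 2 as one block: (4-2+1)! × 2! = 6 × 2 = 12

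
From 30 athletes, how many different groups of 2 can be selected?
C(30,2) = 30!/(2!×28!) = 435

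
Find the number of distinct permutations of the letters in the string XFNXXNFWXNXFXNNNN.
17! / (6! × 7! × 1! × 3!) = 16336320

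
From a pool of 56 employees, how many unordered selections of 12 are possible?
C(56,12) = 56!/(12!×44!) = 558383307300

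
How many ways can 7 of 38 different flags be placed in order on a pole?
P(38,7) = 38!/(38-7)! = 63606090240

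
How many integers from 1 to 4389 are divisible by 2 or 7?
⌊4389/2⌋ + ⌊4389/7⌋ - ⌊4389/14⌋ = 2194 + 627 - 313 = 2508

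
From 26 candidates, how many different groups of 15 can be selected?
C(26,15) = 26!/(15!×11!) = 7726160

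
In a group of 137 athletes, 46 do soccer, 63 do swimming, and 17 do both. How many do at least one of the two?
|A∪B| = |A| + |B| - |A∩B| = 46 + 63 - 17 = 92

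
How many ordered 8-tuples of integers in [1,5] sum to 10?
Coefficient of x^10 in (x + x² + ... + x^5)^8. By inclusion-exclusion on dice exceeding 5: Σ_j (-1)^j C(8,j)·C(10-1-5j, 7) = C(8,0)·C(9,7) = 1·36 = 36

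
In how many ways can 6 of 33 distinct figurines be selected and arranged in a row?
P(33,6) = 33!/(33-6)! = 797448960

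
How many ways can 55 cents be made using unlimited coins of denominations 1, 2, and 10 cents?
Coefficient of x^55 in 1/(1-x^1) · 1/(1-x^2) · 1/(1-x^10). Case on j = number of 10-cent coins (j = 0..5); remainder r = 55 - 10j is made from {1,2} in ⌊r/2⌋+1 ways. r = 55, 45, 35, 25, 15, 5 → 28 + 23 + 18 + 13 + 8 + 3 = 93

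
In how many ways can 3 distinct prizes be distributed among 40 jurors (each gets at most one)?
P(40,3) = 40!/(40-3)! = 59280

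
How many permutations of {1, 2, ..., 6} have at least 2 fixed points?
Exactly j fixed points: C(6,j)·!(6-j); sum over j ≥ 2 (derangement numbers via !m = (m-1)·(!(m-1) + !(m-2)): !0..!4 = 1, 0, 1, 2, 9). Σ_{j=2}^{6} C(6,j)·!(6-j) = C(6,2)·!4 + C(6,3)·!3 + C(6,4)·!2 + C(6,5)·!1 + C(6,6)·!0 = 15·9 + 20·2 + 15·1 + 6·0 + 1·1 = 191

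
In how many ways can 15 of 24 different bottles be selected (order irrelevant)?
C(24,15) = 24!/(15!×9!) = 1307504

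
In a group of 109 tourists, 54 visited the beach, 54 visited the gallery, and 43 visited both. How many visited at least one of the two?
|A∪B| = |A| + |B| - |A∩B| = 54 + 54 - 43 = 65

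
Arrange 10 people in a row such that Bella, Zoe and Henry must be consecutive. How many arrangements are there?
Treat the 3 as one block: (10-3+1)! × 3! = 40320 × 6 = 241920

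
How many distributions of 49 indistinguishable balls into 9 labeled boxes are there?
C(49+9-1, 9-1) = C(57, 8) = 1652411475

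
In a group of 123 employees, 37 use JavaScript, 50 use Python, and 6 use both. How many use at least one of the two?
|A∪B| = |A| + |B| - |A∩B| = 37 + 50 - 6 = 81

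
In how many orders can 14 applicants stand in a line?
14! = 87178291200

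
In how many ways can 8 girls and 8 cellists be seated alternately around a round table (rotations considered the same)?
Fix one of the girls: (8-1)! ways for the remaining girls, × 8! ways for the cellists = 5040 × 40320 = 203212800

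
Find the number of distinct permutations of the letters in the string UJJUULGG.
8! / (1! × 2! × 2! × 3!) = 1680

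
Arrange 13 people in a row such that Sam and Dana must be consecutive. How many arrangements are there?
Treat the 2 as one block: (13-2+1)! × 2! = 479001600 × 2 = 958003200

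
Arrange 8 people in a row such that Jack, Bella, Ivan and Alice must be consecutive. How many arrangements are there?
Treat the 4 as one block: (8-4+1)! × 4! = 120 × 24 = 2880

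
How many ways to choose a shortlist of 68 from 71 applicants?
C(71,68) = 71!/(68!×3!) = 57155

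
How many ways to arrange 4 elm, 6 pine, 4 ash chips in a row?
14! / (4! × 6! × 4!) = 210210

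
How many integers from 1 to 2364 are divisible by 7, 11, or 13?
⌊2364/7⌋+⌊2364/11⌋+⌊2364/13⌋ - ⌊2364/77⌋-⌊2364/91⌋-⌊2364/143⌋ + ⌊2364/1001⌋ = 337+214+181 - 30-25-16 + 2 = 663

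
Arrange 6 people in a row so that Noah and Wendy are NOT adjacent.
Total - adjacent = 6! - (6-1)!×2 = 720 - 240 = 480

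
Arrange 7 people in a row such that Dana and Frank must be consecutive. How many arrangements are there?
Treat the 2 as one block: (7-2+1)! × 2! = 720 × 2 = 1440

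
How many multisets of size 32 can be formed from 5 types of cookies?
C(32+5-1, 5-1) = C(36, 4) = 58905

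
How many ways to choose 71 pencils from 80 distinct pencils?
C(80,71) = 80!/(71!×9!) = 231900297200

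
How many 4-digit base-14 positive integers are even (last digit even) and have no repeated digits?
Last∈{0,2,4,6,8,10,12}. Last=0: 1716. Last nonzero: 6×12×P(12,2) = 9504. Total = 11220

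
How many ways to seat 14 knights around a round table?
Circular: fix one position, arrange the rest. (14-1)! = 6227020800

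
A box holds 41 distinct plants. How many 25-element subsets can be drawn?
C(41,25) = 41!/(25!×16!) = 103077446706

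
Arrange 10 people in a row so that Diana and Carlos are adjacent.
Treat as block: (10-1)! × 2! = 362880 × 2 = 725760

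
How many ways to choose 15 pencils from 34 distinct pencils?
C(34,15) = 34!/(15!×19!) = 1855967520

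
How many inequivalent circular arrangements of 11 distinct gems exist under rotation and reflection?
(11-1)!/2 = 3628800/2 = 1814400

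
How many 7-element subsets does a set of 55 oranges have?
C(55,7) = 55!/(7!×48!) = 202927725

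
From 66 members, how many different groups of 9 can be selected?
C(66,9) = 66!/(9!×57!) = 37014131440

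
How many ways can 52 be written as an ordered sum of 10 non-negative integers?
C(52+10-1, 10-1) = C(61, 9) = 17341763505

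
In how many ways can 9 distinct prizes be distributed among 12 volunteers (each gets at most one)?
P(12,9) = 12!/(12-9)! = 79833600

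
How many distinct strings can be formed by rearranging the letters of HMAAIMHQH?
9! / (3! × 1! × 2! × 1! × 2!) = 15120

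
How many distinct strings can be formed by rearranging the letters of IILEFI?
6! / (3! × 1! × 1! × 1!) = 120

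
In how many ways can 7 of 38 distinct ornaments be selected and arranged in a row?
P(38,7) = 38!/(38-7)! = 63606090240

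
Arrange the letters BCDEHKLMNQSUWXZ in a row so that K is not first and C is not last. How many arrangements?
By inclusion-exclusion: 15! - 2×(15-1)! + (15-2)! = 1307674368000 - 174356582400 + 6227020800 = 1139544806400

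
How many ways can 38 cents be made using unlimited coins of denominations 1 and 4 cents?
Coefficient of x^38 in 1/(1-x^1) · 1/(1-x^4). Use j coins of 4 for j = 0..⌊38/4⌋ = 9, the rest in 1s: 9 + 1 = 10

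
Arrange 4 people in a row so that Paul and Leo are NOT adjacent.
Total - adjacent = 4! - (4-1)!×2 = 24 - 12 = 12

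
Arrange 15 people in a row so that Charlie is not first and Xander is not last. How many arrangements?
By inclusion-exclusion: 15! - 2×(15-1)! + (15-2)! = 1307674368000 - 174356582400 + 6227020800 = 1139544806400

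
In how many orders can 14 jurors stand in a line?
14! = 87178291200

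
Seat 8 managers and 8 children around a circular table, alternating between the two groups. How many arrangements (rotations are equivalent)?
Fix one of the managers: (8-1)! ways for the remaining managers, × 8! ways for the children = 5040 × 40320 = 203212800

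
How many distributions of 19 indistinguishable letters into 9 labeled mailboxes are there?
C(19+9-1, 9-1) = C(27, 8) = 2220075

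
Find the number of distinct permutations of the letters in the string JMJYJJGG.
8! / (1! × 2! × 1! × 4!) = 840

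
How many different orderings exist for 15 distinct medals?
15! = 1307674368000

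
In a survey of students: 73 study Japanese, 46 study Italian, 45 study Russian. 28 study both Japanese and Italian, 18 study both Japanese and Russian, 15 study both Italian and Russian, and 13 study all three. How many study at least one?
|A∪B∪C| = 73+46+45-28-18-15+13 = 116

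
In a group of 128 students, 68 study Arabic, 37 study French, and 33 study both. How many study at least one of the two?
|A∪B| = |A| + |B| - |A∩B| = 68 + 37 - 33 = 72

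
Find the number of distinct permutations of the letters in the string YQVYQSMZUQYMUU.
14! / (2! × 1! × 3! × 3! × 3! × 1! × 1!) = 201801600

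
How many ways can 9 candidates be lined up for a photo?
9! = 362880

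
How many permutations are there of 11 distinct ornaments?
11! = 39916800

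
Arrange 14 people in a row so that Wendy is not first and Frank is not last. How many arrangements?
By inclusion-exclusion: 14! - 2×(14-1)! + (14-2)! = 87178291200 - 12454041600 + 479001600 = 75203251200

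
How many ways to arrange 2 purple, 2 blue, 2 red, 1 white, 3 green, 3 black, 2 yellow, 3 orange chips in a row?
18! / (2! × 2! × 2! × 1! × 3! × 3! × 2! × 3!) = 1852538688000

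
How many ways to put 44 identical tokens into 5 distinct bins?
C(44+5-1, 5-1) = C(48, 4) = 194580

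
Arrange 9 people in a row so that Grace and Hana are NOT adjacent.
Total - adjacent = 9! - (9-1)!×2 = 362880 - 80640 = 282240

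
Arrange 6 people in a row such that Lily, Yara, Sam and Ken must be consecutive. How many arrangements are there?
Treat the 4 as one block: (6-4+1)! × 4! = 6 × 24 = 144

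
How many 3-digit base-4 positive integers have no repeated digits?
First digit: 3 choices (nonzero). Then descending: 3 × 3 × 2 = 18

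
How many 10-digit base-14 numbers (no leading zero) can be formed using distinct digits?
First digit: 13 choices (nonzero). Then descending: 13 × 13 × 12 × 11 × 10 × 9 × 8 × 7 × 6 × 5 = 3372969600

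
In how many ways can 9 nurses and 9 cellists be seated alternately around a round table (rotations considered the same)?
Fix one of the nurses: (9-1)! ways for the remaining nurses, × 9! ways for the cellists = 40320 × 362880 = 14631321600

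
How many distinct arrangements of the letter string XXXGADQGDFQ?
11! / (3! × 2! × 1! × 1! × 2! × 2!) = 831600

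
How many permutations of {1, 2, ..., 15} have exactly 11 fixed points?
Choose the 11 fixed points C(15,11) = 1365, derange the rest: !4 = Σ_{j=0}^{4} (-1)^j·4!/j! = 24 - 24 + 12 - 4 + 1 = 9. Product = 1365 × 9 = 12285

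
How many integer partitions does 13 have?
Pentagonal recurrence p(n) = p(n-1) + p(n-2) - p(n-5) - p(n-7) + p(n-12) + p(n-15) - ... gives p(0..12) = 1, 1, 2, 3, 5, 7, 11, 15, 22, 30, 42, 56, 77. p(13) = p(12) + p(11) - p(8) - p(6) + p(1) = 77 + 56 - 22 - 11 + 1 = 101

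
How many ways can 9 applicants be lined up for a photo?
9! = 362880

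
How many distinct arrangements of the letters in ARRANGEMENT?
11! / (2! × 2! × 2! × 1! × 2! × 1! × 1!) = 2494800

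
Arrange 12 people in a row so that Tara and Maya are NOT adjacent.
Total - adjacent = 12! - (12-1)!×2 = 479001600 - 79833600 = 399168000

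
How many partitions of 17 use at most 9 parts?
By conjugation, equals partitions of 17 into parts ≤ 9. Let r_j(i) = number of partitions of i into parts ≤ j, for i = 0..17. r_1(i) = 1 for all i; r_j(i) = r_{j-1}(i) + r_j(i-j). Rows j = 2..9: ≤2: 1 1 2 2 3 3 4 4 5 5 6 6 7 7 8 8 9 9; ≤3: 1 1 2 3 4 5 7 8 10 12 14 16 19 21 24 27 30 33; ≤4: 1 1 2 3 5 6 9 11 15 18 23 27 34 39 47 54 64 72; ≤5: 1 1 2 3 5 7 10 13 18 23 30 37 47 57 70 84 101 119; ≤6: 1 1 2 3 5 7 11 14 20 26 35 44 58 71 90 110 136 163; ≤7: 1 1 2 3 5 7 11 15 21 28 38 49 65 82 105 131 164 201; ≤8: 1 1 2 3 5 7 11 15 22 29 40 52 70 89 116 146 186 230; ≤9: 1 1 2 3 5 7 11 15 22 30 41 54 73 94 123 157 201 252. r_9(17) = 252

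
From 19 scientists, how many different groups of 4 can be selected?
C(19,4) = 19!/(4!×15!) = 3876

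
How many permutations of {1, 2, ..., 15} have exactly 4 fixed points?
Choose the 4 fixed points C(15,4) = 1365, derange the rest: !11 = Σ_{j=0}^{11} (-1)^j·11!/j! = 39916800 - 39916800 + 19958400 - 6652800 + 1663200 - 332640 + 55440 - 7920 + 990 - 110 + 11 - 1 = 14684570. Product = 1365 × 14684570 = 20044438050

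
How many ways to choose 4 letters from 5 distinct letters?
C(5,4) = 5!/(4!×1!) = 5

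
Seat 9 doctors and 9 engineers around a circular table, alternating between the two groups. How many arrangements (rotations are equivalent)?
Fix one of the doctors: (9-1)! ways for the remaining doctors, × 9! ways for the engineers = 40320 × 362880 = 14631321600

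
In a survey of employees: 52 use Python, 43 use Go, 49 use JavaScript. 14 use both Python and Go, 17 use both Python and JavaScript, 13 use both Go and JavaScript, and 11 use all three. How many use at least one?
|A∪B∪C| = 52+43+49-14-17-13+11 = 111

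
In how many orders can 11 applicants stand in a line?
11! = 39916800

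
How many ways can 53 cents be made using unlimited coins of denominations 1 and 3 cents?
Coefficient of x^53 in 1/(1-x^1) · 1/(1-x^3). Use j coins of 3 for j = 0..⌊53/3⌋ = 17, the rest in 1s: 17 + 1 = 18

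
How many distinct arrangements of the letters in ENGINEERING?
11! / (3! × 3! × 2! × 2! × 1!) = 277200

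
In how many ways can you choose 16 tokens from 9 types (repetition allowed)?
C(16+9-1, 9-1) = C(24, 8) = 735471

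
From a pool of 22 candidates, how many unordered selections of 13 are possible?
C(22,13) = 22!/(13!×9!) = 497420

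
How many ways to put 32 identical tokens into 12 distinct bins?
C(32+12-1, 12-1) = C(43, 11) = 5752004349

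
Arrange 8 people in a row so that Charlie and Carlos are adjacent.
Treat as block: (8-1)! × 2! = 5040 × 2 = 10080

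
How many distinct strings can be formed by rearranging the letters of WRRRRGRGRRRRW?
13! / (2! × 9! × 2!) = 4290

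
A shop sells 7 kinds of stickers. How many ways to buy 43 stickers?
C(43+7-1, 7-1) = C(49, 6) = 13983816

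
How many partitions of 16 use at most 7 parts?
By conjugation, equals partitions of 16 into parts ≤ 7. Let r_j(i) = number of partitions of i into parts ≤ j, for i = 0..16. r_1(i) = 1 for all i; r_j(i) = r_{j-1}(i) + r_j(i-j). Rows j = 2..7: ≤2: 1 1 2 2 3 3 4 4 5 5 6 6 7 7 8 8 9; ≤3: 1 1 2 3 4 5 7 8 10 12 14 16 19 21 24 27 30; ≤4: 1 1 2 3 5 6 9 11 15 18 23 27 34 39 47 54 64; ≤5: 1 1 2 3 5 7 10 13 18 23 30 37 47 57 70 84 101; ≤6: 1 1 2 3 5 7 11 14 20 26 35 44 58 71 90 110 136; ≤7: 1 1 2 3 5 7 11 15 21 28 38 49 65 82 105 131 164. r_7(16) = 164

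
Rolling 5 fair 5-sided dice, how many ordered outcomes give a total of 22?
Coefficient of x^22 in (x + x² + ... + x^5)^5. By inclusion-exclusion on dice exceeding 5: Σ_j (-1)^j C(5,j)·C(22-1-5j, 4) = C(5,0)·C(21,4) - C(5,1)·C(16,4) + C(5,2)·C(11,4) - C(5,3)·C(6,4) = 1·5985 - 5·1820 + 10·330 - 10·15 = 35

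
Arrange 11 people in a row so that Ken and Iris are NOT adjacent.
Total - adjacent = 11! - (11-1)!×2 = 39916800 - 7257600 = 32659200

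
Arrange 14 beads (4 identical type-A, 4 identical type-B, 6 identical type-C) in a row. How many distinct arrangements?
14! / (4! × 4! × 6!) = 210210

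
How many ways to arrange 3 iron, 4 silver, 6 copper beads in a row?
13! / (3! × 4! × 6!) = 60060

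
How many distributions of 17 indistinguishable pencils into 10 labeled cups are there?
C(17+10-1, 10-1) = C(26, 9) = 3124550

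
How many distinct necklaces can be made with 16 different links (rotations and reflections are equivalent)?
(16-1)!/2 = 1307674368000/2 = 653837184000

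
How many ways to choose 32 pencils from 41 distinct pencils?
C(41,32) = 41!/(32!×9!) = 350343565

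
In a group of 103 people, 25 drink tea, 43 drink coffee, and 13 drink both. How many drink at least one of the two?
|A∪B| = |A| + |B| - |A∩B| = 25 + 43 - 13 = 55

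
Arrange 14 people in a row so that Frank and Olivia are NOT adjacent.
Total - adjacent = 14! - (14-1)!×2 = 87178291200 - 12454041600 = 74724249600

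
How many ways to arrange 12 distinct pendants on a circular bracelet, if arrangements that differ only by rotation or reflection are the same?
(12-1)!/2 = 39916800/2 = 19958400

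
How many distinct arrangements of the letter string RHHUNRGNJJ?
10! / (1! × 2! × 2! × 2! × 2! × 1!) = 226800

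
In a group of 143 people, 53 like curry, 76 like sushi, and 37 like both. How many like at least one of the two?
|A∪B| = |A| + |B| - |A∩B| = 53 + 76 - 37 = 92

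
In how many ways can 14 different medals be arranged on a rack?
14! = 87178291200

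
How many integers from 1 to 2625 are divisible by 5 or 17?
⌊2625/5⌋ + ⌊2625/17⌋ - ⌊2625/85⌋ = 525 + 154 - 30 = 649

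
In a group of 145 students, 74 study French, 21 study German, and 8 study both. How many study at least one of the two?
|A∪B| = |A| + |B| - |A∩B| = 74 + 21 - 8 = 87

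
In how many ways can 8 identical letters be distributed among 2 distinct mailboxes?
C(8+2-1, 2-1) = C(9, 1) = 9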